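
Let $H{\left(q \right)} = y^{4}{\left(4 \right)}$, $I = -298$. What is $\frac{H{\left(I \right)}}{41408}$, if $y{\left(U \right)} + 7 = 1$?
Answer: $\frac{81}{2588} \approx 0.031298$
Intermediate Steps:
$y{\left(U \right)} = -6$ ($y{\left(U \right)} = -7 + 1 = -6$)
$H{\left(q \right)} = 1296$ ($H{\left(q \right)} = \left(-6\right)^{4} = 1296$)
$\frac{H{\left(I \right)}}{41408} = \frac{1296}{41408} = 1296 \cdot \frac{1}{41408} = \frac{81}{2588}$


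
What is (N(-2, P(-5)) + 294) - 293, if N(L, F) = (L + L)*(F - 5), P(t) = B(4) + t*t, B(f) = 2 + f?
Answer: -103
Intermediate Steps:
P(t) = 6 + t² (P(t) = (2 + 4) + t*t = 6 + t²)
N(L, F) = 2*L*(-5 + F) (N(L, F) = (2*L)*(-5 + F) = 2*L*(-5 + F))
(N(-2, P(-5)) + 294) - 293 = (2*(-2)*(-5 + (6 + (-5)²)) + 294) - 293 = (2*(-2)*(-5 + (6 + 25)) + 294) - 293 = (2*(-2)*(-5 + 31) + 294) - 293 = (2*(-2)*26 + 294) - 293 = (-104 + 294) - 293 = 190 - 293 = -103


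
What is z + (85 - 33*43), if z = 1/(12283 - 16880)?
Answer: -6132399/4597 ≈ -1334.0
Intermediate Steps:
z = -1/4597 (z = 1/(-4597) = -1/4597 ≈ -0.00021753)
z + (85 - 33*43) = -1/4597 + (85 - 33*43) = -1/4597 + (85 - 1419) = -1/4597 - 1334 = -6132399/4597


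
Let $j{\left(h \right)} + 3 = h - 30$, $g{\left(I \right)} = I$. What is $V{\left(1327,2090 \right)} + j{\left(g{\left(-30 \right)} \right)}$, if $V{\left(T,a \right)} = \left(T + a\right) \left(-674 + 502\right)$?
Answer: $-587787$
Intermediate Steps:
$V{\left(T,a \right)} = - 172 T - 172 a$ ($V{\left(T,a \right)} = \left(T + a\right) \left(-172\right) = - 172 T - 172 a$)
$j{\left(h \right)} = -33 + h$ ($j{\left(h \right)} = -3 + \left(h - 30\right) = -3 + \left(-30 + h\right) = -33 + h$)
$V{\left(1327,2090 \right)} + j{\left(g{\left(-30 \right)} \right)} = \left(\left(-172\right) 1327 - 359480\right) - 63 = \left(-228244 - 359480\right) - 63 = -587724 - 63 = -587787$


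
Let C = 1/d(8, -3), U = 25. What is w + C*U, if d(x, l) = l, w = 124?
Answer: 347/3 ≈ 115.67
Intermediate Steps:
C = -⅓ (C = 1/(-3) = -⅓ ≈ -0.33333)
w + C*U = 124 - ⅓*25 = 124 - 25/3 = 347/3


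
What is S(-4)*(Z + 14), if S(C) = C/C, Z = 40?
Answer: 54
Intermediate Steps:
S(C) = 1
S(-4)*(Z + 14) = 1*(40 + 14) = 1*54 = 54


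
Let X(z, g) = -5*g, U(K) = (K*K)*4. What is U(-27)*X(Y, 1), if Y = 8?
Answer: -14580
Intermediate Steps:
U(K) = 4*K² (U(K) = K²*4 = 4*K²)
U(-27)*X(Y, 1) = (4*(-27)²)*(-5*1) = (4*729)*(-5) = 2916*(-5) = -14580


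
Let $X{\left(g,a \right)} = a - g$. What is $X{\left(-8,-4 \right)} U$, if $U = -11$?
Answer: $-44$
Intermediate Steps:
$X{\left(-8,-4 \right)} U = \left(-4 - -8\right) \left(-11\right) = \left(-4 + 8\right) \left(-11\right) = 4 \left(-11\right) = -44$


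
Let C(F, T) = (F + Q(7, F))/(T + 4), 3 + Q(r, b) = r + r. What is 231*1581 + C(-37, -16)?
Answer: 2191279/6 ≈ 3.6521e+5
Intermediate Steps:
Q(r, b) = -3 + 2*r (Q(r, b) = -3 + (r + r) = -3 + 2*r)
C(F, T) = (11 + F)/(4 + T) (C(F, T) = (F + (-3 + 2*7))/(T + 4) = (F + (-3 + 14))/(4 + T) = (F + 11)/(4 + T) = (11 + F)/(4 + T))
231*1581 + C(-37, -16) = 231*1581 + (11 - 37)/(4 - 16) = 365211 - 26/(-12) = 365211 - 1/12*(-26) = 365211 + 13/6 = 2191279/6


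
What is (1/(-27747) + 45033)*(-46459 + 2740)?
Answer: -18209410162450/9249 ≈ -1.9688e+9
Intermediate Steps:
(1/(-27747) + 45033)*(-46459 + 2740) = (-1/27747 + 45033)*(-43719) = (1249530650/27747)*(-43719) = -18209410162450/9249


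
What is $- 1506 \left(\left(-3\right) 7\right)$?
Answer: $31626$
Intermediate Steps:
$- 1506 \left(\left(-3\right) 7\right) = \left(-1506\right) \left(-21\right) = 31626$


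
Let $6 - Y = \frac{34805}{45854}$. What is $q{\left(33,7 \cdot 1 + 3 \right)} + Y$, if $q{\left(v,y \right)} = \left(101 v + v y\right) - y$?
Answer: $\frac{167744981}{45854} \approx 3658.2$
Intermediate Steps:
$Y = \frac{240319}{45854}$ ($Y = 6 - \frac{34805}{45854} = \frac{240319}{45854} \approx 5.241$)
$q{\left(v,y \right)} = - y + 101 v + v y$
$q{\left(33,7 \cdot 1 + 3 \right)} + Y = \left(- (7 \cdot 1 + 3) + 101 \cdot 33 + 33 \left(7 \cdot 1 + 3\right)\right) + \frac{240319}{45854} = \left(- (7 + 3) + 3333 + 33 \left(7 + 3\right)\right) + \frac{240319}{45854} = \left(\left(-1\right) 10 + 3333 + 33 \cdot 10\right) + \frac{240319}{45854} = \left(-10 + 3333 + 330\right) + \frac{240319}{45854} = 3653 + \frac{240319}{45854} = \frac{167744981}{45854}$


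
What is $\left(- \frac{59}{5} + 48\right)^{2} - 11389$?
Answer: $- \frac{251964}{25} \approx -10079.0$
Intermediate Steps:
$\left(- \frac{59}{5} + 48\right)^{2} - 11389 = \left(\frac{181}{5}\right)^{2} - 11389 = \frac{32761}{25} - 11389 = - \frac{251964}{25}$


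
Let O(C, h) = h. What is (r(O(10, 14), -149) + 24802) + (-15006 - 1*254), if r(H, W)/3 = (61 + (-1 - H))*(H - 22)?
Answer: 8438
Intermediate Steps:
r(H, W) = 3*(-22 + H)*(60 - H) (r(H, W) = 3*((61 + (-1 - H))*(H - 22)) = 3*((60 - H)*(-22 + H)) = 3*((-22 + H)*(60 - H)) = 3*(-22 + H)*(60 - H))
(r(O(10, 14), -149) + 24802) + (-15006 - 1*254) = ((-3960 - 3*14**2 + 246*14) + 24802) + (-15006 - 1*254) = ((-3960 - 3*196 + 3444) + 24802) + (-15006 - 254) = ((-3960 - 588 + 3444) + 24802) - 15260 = (-1104 + 24802) - 15260 = 23698 - 15260 = 8438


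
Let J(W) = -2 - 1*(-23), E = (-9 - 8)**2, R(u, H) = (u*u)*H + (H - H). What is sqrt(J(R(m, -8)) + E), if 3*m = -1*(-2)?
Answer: sqrt(310) ≈ 17.607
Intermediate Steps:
m = 2/3 (m = (-1*(-2))/3 = (1/3)*2 = 2/3 ≈ 0.66667)
R(u, H) = H*u**2 (R(u, H) = u**2*H + 0 = H*u**2 + 0 = H*u**2)
E = 289 (E = (-17)**2 = 289)
J(W) = 21 (J(W) = -2 + 23 = 21)
sqrt(J(R(m, -8)) + E) = sqrt(21 + 289) = sqrt(310)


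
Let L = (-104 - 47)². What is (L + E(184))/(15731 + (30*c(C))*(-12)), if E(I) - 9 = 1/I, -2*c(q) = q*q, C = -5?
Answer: 4197041/3722504 ≈ 1.1275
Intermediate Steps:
L = 22801 (L = (-151)² = 22801)
c(q) = -q²/2 (c(q) = -q*q/2 = -q²/2)
E(I) = 9 + 1/I
(L + E(184))/(15731 + (30*c(C))*(-12)) = (22801 + (9 + 1/184))/(15731 + (30*(-½*(-5)²))*(-12)) = (22801 + (9 + 1/184))/(15731 + (30*(-½*25))*(-12)) = (22801 + 1657/184)/(15731 + (30*(-25/2))*(-12)) = 4197041/(184*(15731 - 375*(-12))) = 4197041/(184*(15731 + 4500)) = (4197041/184)/20231 = (4197041/184)*(1/20231) = 4197041/3722504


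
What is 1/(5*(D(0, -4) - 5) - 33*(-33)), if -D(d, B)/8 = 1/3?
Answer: 3/3152 ≈ 0.00095178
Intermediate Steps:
D(d, B) = -8/3
1/(5*(D(0, -4) - 5) - 33*(-33)) = 1/(5*(-8/3 - 5) - 33*(-33)) = 1/(5*(-23/3) + 1089) = 1/(-115/3 + 1089) = 1/(3152/3) = 3/3152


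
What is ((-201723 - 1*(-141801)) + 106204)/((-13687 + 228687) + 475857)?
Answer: 46282/690857 ≈ 0.066992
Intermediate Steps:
((-201723 - 1*(-141801)) + 106204)/((-13687 + 228687) + 475857) = ((-201723 + 141801) + 106204)/(215000 + 475857) = (-59922 + 106204)/690857 = 46282*(1/690857) = 46282/690857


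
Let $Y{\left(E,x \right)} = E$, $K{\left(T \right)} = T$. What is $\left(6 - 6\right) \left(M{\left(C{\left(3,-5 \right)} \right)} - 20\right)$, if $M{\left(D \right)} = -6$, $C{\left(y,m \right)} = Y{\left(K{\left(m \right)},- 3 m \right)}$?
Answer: $0$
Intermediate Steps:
$C{\left(y,m \right)} = m$
$\left(6 - 6\right) \left(M{\left(C{\left(3,-5 \right)} \right)} - 20\right) = \left(6 - 6\right) \left(-6 - 20\right) = \left(6 - 6\right) \left(-26\right) = 0 \left(-26\right) = 0$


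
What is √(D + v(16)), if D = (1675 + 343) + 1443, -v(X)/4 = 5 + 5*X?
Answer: √3121 ≈ 55.866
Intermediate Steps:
v(X) = -20 - 20*X (v(X) = -4*(5 + 5*X) = -20 - 20*X)
D = 3461 (D = 2018 + 1443 = 3461)
√(D + v(16)) = √(3461 + (-20 - 20*16)) = √(3461 + (-20 - 320)) = √(3461 - 340) = √3121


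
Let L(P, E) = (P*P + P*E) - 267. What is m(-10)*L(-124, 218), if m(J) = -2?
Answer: 23846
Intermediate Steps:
L(P, E) = -267 + P² + E*P (L(P, E) = (P² + E*P) - 267 = -267 + P² + E*P)
m(-10)*L(-124, 218) = -2*(-267 + (-124)² + 218*(-124)) = -2*(-267 + 15376 - 27032) = -2*(-11923) = 23846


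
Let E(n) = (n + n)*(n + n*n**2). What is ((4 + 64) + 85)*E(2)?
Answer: 6120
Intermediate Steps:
E(n) = 2*n*(n + n**3) (E(n) = (2*n)*(n + n**3) = 2*n*(n + n**3))
((4 + 64) + 85)*E(2) = ((4 + 64) + 85)*(2*2**2*(1 + 2**2)) = (68 + 85)*(2*4*(1 + 4)) = 153*(2*4*5) = 153*40 = 6120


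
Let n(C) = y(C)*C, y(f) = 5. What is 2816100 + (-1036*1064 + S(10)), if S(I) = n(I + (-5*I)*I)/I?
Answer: 1713551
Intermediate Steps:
n(C) = 5*C
S(I) = (-25*I² + 5*I)/I (S(I) = (5*(I + (-5*I)*I))/I = (5*(I - 5*I²))/I = (-25*I² + 5*I)/I)
2816100 + (-1036*1064 + S(10)) = 2816100 + (-1036*1064 + (5 - 25*10)) = 2816100 + (-1102304 + (5 - 250)) = 2816100 + (-1102304 - 245) = 2816100 - 1102549 = 1713551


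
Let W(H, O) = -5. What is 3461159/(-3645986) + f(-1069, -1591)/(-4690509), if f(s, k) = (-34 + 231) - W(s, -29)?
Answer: -16235333929103/17101530146874 ≈ -0.94935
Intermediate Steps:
f(s, k) = 202 (f(s, k) = (-34 + 231) - 1*(-5) = 197 + 5 = 202)
3461159/(-3645986) + f(-1069, -1591)/(-4690509) = 3461159/(-3645986) + 202/(-4690509) = 3461159*(-1/3645986) + 202*(-1/4690509) = -3461159/3645986 - 202/4690509 = -16235333929103/17101530146874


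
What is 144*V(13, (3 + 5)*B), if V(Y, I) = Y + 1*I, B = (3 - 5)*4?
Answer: -7344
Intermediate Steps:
B = -8 (B = -2*4 = -8)
V(Y, I) = I + Y (V(Y, I) = Y + I = I + Y)
144*V(13, (3 + 5)*B) = 144*((3 + 5)*(-8) + 13) = 144*(8*(-8) + 13) = 144*(-64 + 13) = 144*(-51) = -7344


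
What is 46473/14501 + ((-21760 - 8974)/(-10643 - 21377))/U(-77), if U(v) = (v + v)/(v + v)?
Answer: 966869597/232161010 ≈ 4.1646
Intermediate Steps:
U(v) = 1 (U(v) = (2*v)/((2*v)) = (2*v)*(1/(2*v)) = 1)
46473/14501 + ((-21760 - 8974)/(-10643 - 21377))/U(-77) = 46473/14501 + ((-21760 - 8974)/(-10643 - 21377))/1 = 46473*(1/14501) - 30734/(-32020)*1 = 46473/14501 - 30734*(-1/32020)*1 = 46473/14501 + (15367/16010)*1 = 46473/14501 + 15367/16010 = 966869597/232161010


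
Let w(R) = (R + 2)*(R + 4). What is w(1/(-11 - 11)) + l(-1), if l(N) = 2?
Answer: 4709/484 ≈ 9.7293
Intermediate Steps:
w(R) = (2 + R)*(4 + R)
w(1/(-11 - 11)) + l(-1) = (8 + (1/(-11 - 11))² + 6/(-11 - 11)) + 2 = (8 + (1/(-22))² + 6/(-22)) + 2 = (8 + (-1/22)² + 6*(-1/22)) + 2 = (8 + 1/484 - 3/11) + 2 = 3741/484 + 2 = 4709/484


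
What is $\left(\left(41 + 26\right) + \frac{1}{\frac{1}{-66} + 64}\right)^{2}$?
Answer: $\frac{80092962049}{17833729} \approx 4491.1$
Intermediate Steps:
$\left(\left(41 + 26\right) + \frac{1}{\frac{1}{-66} + 64}\right)^{2} = \left(67 + \frac{1}{- \frac{1}{66} + 64}\right)^{2} = \left(67 + \frac{1}{\frac{4223}{66}}\right)^{2} = \left(67 + \frac{66}{4223}\right)^{2} = \left(\frac{283007}{4223}\right)^{2} = \frac{80092962049}{17833729}$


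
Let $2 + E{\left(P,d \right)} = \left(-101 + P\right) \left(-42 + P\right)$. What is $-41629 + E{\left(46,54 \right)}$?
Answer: $-41851$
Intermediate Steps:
$E{\left(P,d \right)} = -2 + \left(-101 + P\right) \left(-42 + P\right)$
$-41629 + E{\left(46,54 \right)} = -41629 + \left(4240 + 46^{2} - 6578\right) = -41629 + \left(4240 + 2116 - 6578\right) = -41629 - 222 = -41851$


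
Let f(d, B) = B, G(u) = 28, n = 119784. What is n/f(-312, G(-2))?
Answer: 4278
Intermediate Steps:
n/f(-312, G(-2)) = 119784/28 = 119784*(1/28) = 4278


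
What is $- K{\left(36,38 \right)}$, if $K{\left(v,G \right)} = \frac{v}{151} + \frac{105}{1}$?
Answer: $- \frac{15891}{151} \approx -105.24$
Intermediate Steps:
$K{\left(v,G \right)} = 105 + \frac{v}{151}$ ($K{\left(v,G \right)} = v \frac{1}{151} + 105 \cdot 1 = \frac{v}{151} + 105 = 105 + \frac{v}{151}$)
$- K{\left(36,38 \right)} = - (105 + \frac{1}{151} \cdot 36) = - (105 + \frac{36}{151}) = \left(-1\right) \frac{15891}{151} = - \frac{15891}{151}$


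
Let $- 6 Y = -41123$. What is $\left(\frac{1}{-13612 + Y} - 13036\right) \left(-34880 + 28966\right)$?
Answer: $\frac{3126121297780}{40549} \approx 7.7095 \cdot 10^{7}$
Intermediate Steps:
$Y = \frac{41123}{6}$ ($Y = \left(- \frac{1}{6}\right) \left(-41123\right) = \frac{41123}{6} \approx 6853.8$)
$\left(\frac{1}{-13612 + Y} - 13036\right) \left(-34880 + 28966\right) = \left(\frac{1}{-13612 + \frac{41123}{6}} - 13036\right) \left(-34880 + 28966\right) = \left(\frac{1}{- \frac{40549}{6}} - 13036\right) \left(-5914\right) = \left(- \frac{6}{40549} - 13036\right) \left(-5914\right) = \left(- \frac{528596770}{40549}\right) \left(-5914\right) = \frac{3126121297780}{40549}$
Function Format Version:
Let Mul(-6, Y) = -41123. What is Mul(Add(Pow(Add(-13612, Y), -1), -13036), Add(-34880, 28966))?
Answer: Rational(3126121297780, 40549) ≈ 7.7095e+7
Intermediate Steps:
Y = Rational(41123, 6) (Y = Mul(Rational(-1, 6), -41123) = Rational(41123, 6) ≈ 6853.8)
Mul(Add(Pow(Add(-13612, Y), -1), -13036), Add(-34880, 28966)) = Mul(Add(Pow(Add(-13612, Rational(41123, 6)), -1), -13036), Add(-34880, 28966)) = Mul(Add(Pow(Rational(-40549, 6), -1), -13036), -5914) = Mul(Add(Rational(-6, 40549), -13036), -5914) = Mul(Rational(-528596770, 40549), -5914) = Rational(3126121297780, 40549)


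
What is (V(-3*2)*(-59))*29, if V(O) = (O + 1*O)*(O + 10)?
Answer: 82128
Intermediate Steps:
V(O) = 2*O*(10 + O) (V(O) = (O + O)*(10 + O) = (2*O)*(10 + O) = 2*O*(10 + O))
(V(-3*2)*(-59))*29 = ((2*(-3*2)*(10 - 3*2))*(-59))*29 = ((2*(-6)*(10 - 6))*(-59))*29 = ((2*(-6)*4)*(-59))*29 = -48*(-59)*29 = 2832*29 = 82128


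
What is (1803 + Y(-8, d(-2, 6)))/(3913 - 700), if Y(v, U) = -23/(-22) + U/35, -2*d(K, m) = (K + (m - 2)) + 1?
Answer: 694541/1237005 ≈ 0.56147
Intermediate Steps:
d(K, m) = 1/2 - K/2 - m/2 (d(K, m) = -((K + (m - 2)) + 1)/2 = -((K + (-2 + m)) + 1)/2 = -((-2 + K + m) + 1)/2 = -(-1 + K + m)/2 = 1/2 - K/2 - m/2)
Y(v, U) = 23/22 + U/35 (Y(v, U) = -23*(-1/22) + U*(1/35) = 23/22 + U/35)
(1803 + Y(-8, d(-2, 6)))/(3913 - 700) = (1803 + (23/22 + (1/2 - 1/2*(-2) - 1/2*6)/35))/(3913 - 700) = (1803 + (23/22 + (1/2 + 1 - 3)/35))/3213 = (1803 + (23/22 + (1/35)*(-3/2)))*(1/3213) = (1803 + (23/22 - 3/70))*(1/3213) = (1803 + 386/385)*(1/3213) = (694541/385)*(1/3213) = 694541/1237005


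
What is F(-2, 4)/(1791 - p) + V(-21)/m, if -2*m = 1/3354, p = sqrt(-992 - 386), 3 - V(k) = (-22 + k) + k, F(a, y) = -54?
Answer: -1442266737438/3209059 - 54*I*sqrt(1378)/3209059 ≈ -4.4944e+5 - 0.00062466*I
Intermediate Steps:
V(k) = 25 - 2*k (V(k) = 3 - ((-22 + k) + k) = 3 - (-22 + 2*k) = 3 + (22 - 2*k) = 25 - 2*k)
p = I*sqrt(1378) (p = sqrt(-1378) = I*sqrt(1378) ≈ 37.121*I)
m = -1/6708 (m = -1/2/3354 = -1/2*1/3354 = -1/6708 ≈ -0.00014908)
F(-2, 4)/(1791 - p) + V(-21)/m = -54/(1791 - I*sqrt(1378)) + (25 - 2*(-21))/(-1/6708) = -54/(1791 - I*sqrt(1378)) + (25 + 42)*(-6708) = -54/(1791 - I*sqrt(1378)) + 67*(-6708) = -54/(1791 - I*sqrt(1378)) - 449436 = -449436 - 54/(1791 - I*sqrt(1378))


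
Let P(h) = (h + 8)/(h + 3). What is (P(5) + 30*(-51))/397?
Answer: -12227/3176 ≈ -3.8498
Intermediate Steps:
P(h) = (8 + h)/(3 + h)
(P(5) + 30*(-51))/397 = ((8 + 5)/(3 + 5) + 30*(-51))/397 = (13/8 - 1530)*(1/397) = -12227/8*1/397 = -12227/3176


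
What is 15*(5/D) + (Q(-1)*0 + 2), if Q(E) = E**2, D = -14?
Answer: -47/14 ≈ -3.3571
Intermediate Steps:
15*(5/D) + (Q(-1)*0 + 2) = 15*(5/(-14)) + ((-1)**2*0 + 2) = 15*(5*(-1/14)) + (1*0 + 2) = 15*(-5/14) + (0 + 2) = -75/14 + 2 = -47/14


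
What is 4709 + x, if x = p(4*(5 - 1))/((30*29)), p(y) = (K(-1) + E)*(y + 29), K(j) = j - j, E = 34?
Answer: 136612/29 ≈ 4710.8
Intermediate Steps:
K(j) = 0
p(y) = 986 + 34*y (p(y) = (0 + 34)*(y + 29) = 34*(29 + y) = 986 + 34*y)
x = 51/29 (x = (986 + 34*(4*(5 - 1)))/((30*29)) = (986 + 34*(4*4))/870 = (986 + 34*16)*(1/870) = (986 + 544)*(1/870) = 1530*(1/870) = 51/29 ≈ 1.7586)
4709 + x = 4709 + 51/29 = 136612/29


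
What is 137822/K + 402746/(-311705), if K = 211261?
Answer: -42124716196/65851110005 ≈ -0.63970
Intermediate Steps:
137822/K + 402746/(-311705) = 137822/211261 + 402746/(-311705) = 137822*(1/211261) + 402746*(-1/311705) = 137822/211261 - 402746/311705 = -42124716196/65851110005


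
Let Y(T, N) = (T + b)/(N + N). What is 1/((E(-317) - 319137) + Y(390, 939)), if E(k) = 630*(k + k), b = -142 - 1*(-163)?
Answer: -626/449816545 ≈ -1.3917e-6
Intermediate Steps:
b = 21 (b = -142 + 163 = 21)
E(k) = 1260*k (E(k) = 630*(2*k) = 1260*k)
Y(T, N) = (21 + T)/(2*N) (Y(T, N) = (T + 21)/(N + N) = (21 + T)/((2*N)) = (21 + T)*(1/(2*N)) = (21 + T)/(2*N))
1/((E(-317) - 319137) + Y(390, 939)) = 1/((1260*(-317) - 319137) + (½)*(21 + 390)/939) = 1/((-399420 - 319137) + (½)*(1/939)*411) = 1/(-718557 + 137/626) = 1/(-449816545/626) = -626/449816545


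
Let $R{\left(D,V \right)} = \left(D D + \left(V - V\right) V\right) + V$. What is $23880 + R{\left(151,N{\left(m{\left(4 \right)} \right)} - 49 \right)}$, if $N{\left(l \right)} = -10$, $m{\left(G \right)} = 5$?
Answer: $46622$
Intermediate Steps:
$R{\left(D,V \right)} = V + D^{2}$ ($R{\left(D,V \right)} = \left(D^{2} + 0 V\right) + V = \left(D^{2} + 0\right) + V = D^{2} + V = V + D^{2}$)
$23880 + R{\left(151,N{\left(m{\left(4 \right)} \right)} - 49 \right)} = 23880 + \left(\left(-10 - 49\right) + 151^{2}\right) = 23880 + \left(-59 + 22801\right) = 23880 + 22742 = 46622$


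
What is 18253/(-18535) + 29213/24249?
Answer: 98845958/449455215 ≈ 0.21992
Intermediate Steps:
18253/(-18535) + 29213/24249 = 18253*(-1/18535) + 29213*(1/24249) = -18253/18535 + 29213/24249 = 98845958/449455215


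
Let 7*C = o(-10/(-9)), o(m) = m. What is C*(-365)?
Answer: -3650/63 ≈ -57.937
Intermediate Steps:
C = 10/63 (C = (-10/(-9))/7 = (-10*(-⅑))/7 = (⅐)*(10/9) = 10/63 ≈ 0.15873)
C*(-365) = (10/63)*(-365) = -3650/63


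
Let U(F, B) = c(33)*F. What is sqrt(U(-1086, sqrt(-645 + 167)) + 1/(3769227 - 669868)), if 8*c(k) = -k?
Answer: 5*sqrt(6885215347406963)/6198718 ≈ 66.931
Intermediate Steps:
c(k) = -k/8 (c(k) = (-k)/8 = -k/8)
U(F, B) = -33*F/8 (U(F, B) = (-1/8*33)*F = -33*F/8)
sqrt(U(-1086, sqrt(-645 + 167)) + 1/(3769227 - 669868)) = sqrt(-33/8*(-1086) + 1/(3769227 - 669868)) = sqrt(17919/4 + 1/3099359) = sqrt(55537413925/12397436) = 5*sqrt(6885215347406963)/6198718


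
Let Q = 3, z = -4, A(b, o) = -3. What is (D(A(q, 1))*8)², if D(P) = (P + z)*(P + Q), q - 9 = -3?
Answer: 0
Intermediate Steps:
q = 6 (q = 9 - 3 = 6)
D(P) = (-4 + P)*(3 + P) (D(P) = (P - 4)*(P + 3) = (-4 + P)*(3 + P))
(D(A(q, 1))*8)² = ((-12 + (-3)² - 1*(-3))*8)² = ((-12 + 9 + 3)*8)² = (0*8)² = 0² = 0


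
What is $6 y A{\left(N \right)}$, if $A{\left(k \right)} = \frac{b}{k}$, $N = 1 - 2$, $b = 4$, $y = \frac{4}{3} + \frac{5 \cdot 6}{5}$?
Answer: $-176$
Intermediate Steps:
$y = \frac{22}{3}$ ($y = 4 \cdot \frac{1}{3} + 30 \cdot \frac{1}{5} = \frac{4}{3} + 6 = \frac{22}{3} \approx 7.3333$)
$N = -1$ ($N = 1 - 2 = -1$)
$A{\left(k \right)} = \frac{4}{k}$
$6 y A{\left(N \right)} = 6 \cdot \frac{22}{3} \frac{4}{-1} = 44 \cdot 4 \left(-1\right) = 44 \left(-4\right) = -176$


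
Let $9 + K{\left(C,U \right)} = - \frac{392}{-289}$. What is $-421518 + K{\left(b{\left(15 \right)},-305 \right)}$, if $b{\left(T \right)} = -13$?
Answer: $- \frac{121820911}{289} \approx -4.2153 \cdot 10^{5}$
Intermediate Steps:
$K{\left(C,U \right)} = - \frac{2209}{289}$ ($K{\left(C,U \right)} = -9 - \frac{392}{-289} = -9 - - \frac{392}{289} = -9 + \frac{392}{289} = - \frac{2209}{289}$)
$-421518 + K{\left(b{\left(15 \right)},-305 \right)} = -421518 - \frac{2209}{289} = - \frac{121820911}{289}$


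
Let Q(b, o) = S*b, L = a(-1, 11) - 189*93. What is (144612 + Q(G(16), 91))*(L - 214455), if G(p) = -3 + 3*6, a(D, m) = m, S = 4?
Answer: -33566942112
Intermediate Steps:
G(p) = 15 (G(p) = -3 + 18 = 15)
L = -17566 (L = 11 - 189*93 = 11 - 17577 = -17566)
Q(b, o) = 4*b
(144612 + Q(G(16), 91))*(L - 214455) = (144612 + 4*15)*(-17566 - 214455) = (144612 + 60)*(-232021) = 144672*(-232021) = -33566942112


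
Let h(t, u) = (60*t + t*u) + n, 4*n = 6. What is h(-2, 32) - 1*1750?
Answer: -3865/2 ≈ -1932.5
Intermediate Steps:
n = 3/2 (n = (¼)*6 = 3/2 ≈ 1.5000)
h(t, u) = 3/2 + 60*t + t*u (h(t, u) = (60*t + t*u) + 3/2 = 3/2 + 60*t + t*u)
h(-2, 32) - 1*1750 = (3/2 + 60*(-2) - 2*32) - 1*1750 = (3/2 - 120 - 64) - 1750 = -365/2 - 1750 = -3865/2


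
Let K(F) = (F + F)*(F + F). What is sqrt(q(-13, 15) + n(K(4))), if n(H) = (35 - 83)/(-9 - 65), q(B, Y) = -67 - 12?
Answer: I*sqrt(107263)/37 ≈ 8.8516*I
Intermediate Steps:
q(B, Y) = -79
K(F) = 4*F**2 (K(F) = (2*F)*(2*F) = 4*F**2)
n(H) = 24/37 (n(H) = -48/(-74) = -48*(-1/74) = 24/37)
sqrt(q(-13, 15) + n(K(4))) = sqrt(-79 + 24/37) = sqrt(-2899/37) = I*sqrt(107263)/37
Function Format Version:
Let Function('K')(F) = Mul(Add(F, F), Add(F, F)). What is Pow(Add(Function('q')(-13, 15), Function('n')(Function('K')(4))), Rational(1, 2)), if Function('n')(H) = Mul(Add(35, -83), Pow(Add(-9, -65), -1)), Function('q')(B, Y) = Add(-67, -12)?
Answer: Mul(Rational(1, 37), I, Pow(107263, Rational(1, 2))) ≈ Mul(8.8516, I)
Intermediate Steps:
Function('q')(B, Y) = -79
Function('K')(F) = Mul(4, Pow(F, 2)) (Function('K')(F) = Mul(Mul(2, F), Mul(2, F)) = Mul(4, Pow(F, 2)))
Function('n')(H) = Rational(24, 37) (Function('n')(H) = Mul(-48, Pow(-74, -1)) = Mul(-48, Rational(-1, 74)) = Rational(24, 37))
Pow(Add(Function('q')(-13, 15), Function('n')(Function('K')(4))), Rational(1, 2)) = Pow(Add(-79, Rational(24, 37)), Rational(1, 2)) = Pow(Rational(-2899, 37), Rational(1, 2)) = Mul(Rational(1, 37), I, Pow(107263, Rational(1, 2)))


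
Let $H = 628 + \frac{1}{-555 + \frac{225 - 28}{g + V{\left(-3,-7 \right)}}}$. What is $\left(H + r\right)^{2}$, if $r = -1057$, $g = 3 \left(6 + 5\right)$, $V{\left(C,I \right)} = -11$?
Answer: $\frac{26559582652801}{144312169} \approx 1.8404 \cdot 10^{5}$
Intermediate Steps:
$g = 33$ ($g = 3 \cdot 11 = 33$)
$H = \frac{7544142}{12013}$ ($H = 628 + \frac{1}{-555 + \frac{225 - 28}{33 - 11}} = 628 + \frac{1}{-555 + \frac{197}{22}} = 628 + \frac{1}{- \frac{12013}{22}} = 628 - \frac{22}{12013} = \frac{7544142}{12013} \approx 628.0$)
$\left(H + r\right)^{2} = \left(\frac{7544142}{12013} - 1057\right)^{2} = \left(- \frac{5153599}{12013}\right)^{2} = \frac{26559582652801}{144312169}$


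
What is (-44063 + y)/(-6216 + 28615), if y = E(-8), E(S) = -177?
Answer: -44240/22399 ≈ -1.9751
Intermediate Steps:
y = -177
(-44063 + y)/(-6216 + 28615) = (-44063 - 177)/(-6216 + 28615) = -44240/22399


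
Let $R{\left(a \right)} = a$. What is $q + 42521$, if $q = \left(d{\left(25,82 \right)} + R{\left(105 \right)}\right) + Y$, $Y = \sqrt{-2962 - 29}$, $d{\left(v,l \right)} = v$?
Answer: $42651 + i \sqrt{2991} \approx 42651.0 + 54.69 i$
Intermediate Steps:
$Y = i \sqrt{2991}$ ($Y = \sqrt{-2991} = i \sqrt{2991} \approx 54.69 i$)
$q = 130 + i \sqrt{2991}$ ($q = \left(25 + 105\right) + i \sqrt{2991} = 130 + i \sqrt{2991} \approx 130.0 + 54.69 i$)
$q + 42521 = \left(130 + i \sqrt{2991}\right) + 42521 = 42651 + i \sqrt{2991}$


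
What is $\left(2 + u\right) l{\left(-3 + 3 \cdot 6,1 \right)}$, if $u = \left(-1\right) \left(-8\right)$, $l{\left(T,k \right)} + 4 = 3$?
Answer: $-10$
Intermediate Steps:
$l{\left(T,k \right)} = -1$ ($l{\left(T,k \right)} = -4 + 3 = -1$)
$u = 8$
$\left(2 + u\right) l{\left(-3 + 3 \cdot 6,1 \right)} = \left(2 + 8\right) \left(-1\right) = 10 \left(-1\right) = -10$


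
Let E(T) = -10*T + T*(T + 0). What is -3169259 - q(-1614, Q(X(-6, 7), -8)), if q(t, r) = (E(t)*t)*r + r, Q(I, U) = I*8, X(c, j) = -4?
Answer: -135379601355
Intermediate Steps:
Q(I, U) = 8*I
E(T) = T² - 10*T (E(T) = -10*T + T*T = -10*T + T² = T² - 10*T)
q(t, r) = r + r*t²*(-10 + t) (q(t, r) = ((t*(-10 + t))*t)*r + r = (t²*(-10 + t))*r + r = r*t²*(-10 + t) + r = r + r*t²*(-10 + t))
-3169259 - q(-1614, Q(X(-6, 7), -8)) = -3169259 - 8*(-4)*(1 + (-1614)²*(-10 - 1614)) = -3169259 - (-32)*(1 + 2604996*(-1624)) = -3169259 - (-32)*(1 - 4230513504) = -3169259 - (-32)*(-4230513503) = -3169259 - 1*135376432096 = -3169259 - 135376432096 = -135379601355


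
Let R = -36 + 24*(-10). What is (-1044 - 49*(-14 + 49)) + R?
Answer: -3035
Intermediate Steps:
R = -276 (R = -36 - 240 = -276)
(-1044 - 49*(-14 + 49)) + R = (-1044 - 49*(-14 + 49)) - 276 = (-1044 - 49*35) - 276 = (-1044 - 1715) - 276 = -2759 - 276 = -3035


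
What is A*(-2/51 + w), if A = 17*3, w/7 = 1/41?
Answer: 275/41 ≈ 6.7073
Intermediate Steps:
w = 7/41 ≈ 0.17073
A = 51
A*(-2/51 + w) = 51*(-2/51 + 7/41) = 51*(275/2091) = 275/41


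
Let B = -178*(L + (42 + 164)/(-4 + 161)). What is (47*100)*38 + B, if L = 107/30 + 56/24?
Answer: 139193253/785 ≈ 1.7732e+5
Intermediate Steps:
L = 59/10 (L = 107*(1/30) + 56*(1/24) = 107/30 + 7/3 = 59/10 ≈ 5.9000)
B = -1007747/785 (B = -178*(59/10 + (42 + 164)/(-4 + 161)) = -178*(59/10 + 206/157) = -178*11323/1570 = -1007747/785 ≈ -1283.8)
(47*100)*38 + B = (47*100)*38 - 1007747/785 = 4700*38 - 1007747/785 = 178600 - 1007747/785 = 139193253/785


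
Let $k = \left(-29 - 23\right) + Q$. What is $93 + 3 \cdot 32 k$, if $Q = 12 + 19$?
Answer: $-1923$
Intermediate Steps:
$Q = 31$
$k = -21$ ($k = \left(-29 - 23\right) + 31 = -52 + 31 = -21$)
$93 + 3 \cdot 32 k = 93 + 3 \cdot 32 \left(-21\right) = 93 + 96 \left(-21\right) = 93 - 2016 = -1923$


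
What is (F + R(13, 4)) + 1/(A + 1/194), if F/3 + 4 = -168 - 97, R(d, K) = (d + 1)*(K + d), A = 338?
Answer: -37310843/65573 ≈ -569.00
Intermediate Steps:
R(d, K) = (1 + d)*(K + d)
F = -807 (F = -12 + 3*(-168 - 97) = -12 + 3*(-265) = -12 - 795 = -807)
(F + R(13, 4)) + 1/(A + 1/194) = (-807 + (4 + 13 + 13² + 4*13)) + 1/(338 + 1/194) = (-807 + (4 + 13 + 169 + 52)) + 1/(338 + 1/194) = (-807 + 238) + 1/(65573/194) = -569 + 194/65573 = -37310843/65573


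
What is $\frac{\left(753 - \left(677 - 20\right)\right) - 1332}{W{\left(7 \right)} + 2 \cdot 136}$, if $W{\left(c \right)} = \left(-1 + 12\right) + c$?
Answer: $- \frac{618}{145} \approx -4.2621$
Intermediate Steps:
$W{\left(c \right)} = 11 + c$
$\frac{\left(753 - \left(677 - 20\right)\right) - 1332}{W{\left(7 \right)} + 2 \cdot 136} = \frac{\left(753 - \left(677 - 20\right)\right) - 1332}{\left(11 + 7\right) + 2 \cdot 136} = \frac{\left(753 - \left(677 - 20\right)\right) - 1332}{18 + 272} = \frac{\left(753 - 657\right) - 1332}{290} = \left(\left(753 - 657\right) - 1332\right) \frac{1}{290} = \left(96 - 1332\right) \frac{1}{290} = \left(-1236\right) \frac{1}{290} = - \frac{618}{145}$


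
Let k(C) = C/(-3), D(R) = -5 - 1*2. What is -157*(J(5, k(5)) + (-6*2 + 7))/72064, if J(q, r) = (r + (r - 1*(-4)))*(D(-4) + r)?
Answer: 15229/648576 ≈ 0.023481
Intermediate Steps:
D(R) = -7 (D(R) = -5 - 2 = -7)
k(C) = -C/3 (k(C) = C*(-1/3) = -C/3)
J(q, r) = (-7 + r)*(4 + 2*r) (J(q, r) = (r + (r - 1*(-4)))*(-7 + r) = (r + (r + 4))*(-7 + r) = (r + (4 + r))*(-7 + r) = (4 + 2*r)*(-7 + r) = (-7 + r)*(4 + 2*r))
-157*(J(5, k(5)) + (-6*2 + 7))/72064 = -157*((-28 - (-10)*5/3 + 2*(-1/3*5)**2) + (-6*2 + 7))/72064 = -157*((-28 - 10*(-5/3) + 2*(-5/3)**2) + (-12 + 7))*(1/72064) = -157*((-28 + 50/3 + 2*(25/9)) - 5)*(1/72064) = -157*((-28 + 50/3 + 50/9) - 5)*(1/72064) = -157*(-52/9 - 5)*(1/72064) = -157*(-97/9)*(1/72064) = (15229/9)*(1/72064) = 15229/648576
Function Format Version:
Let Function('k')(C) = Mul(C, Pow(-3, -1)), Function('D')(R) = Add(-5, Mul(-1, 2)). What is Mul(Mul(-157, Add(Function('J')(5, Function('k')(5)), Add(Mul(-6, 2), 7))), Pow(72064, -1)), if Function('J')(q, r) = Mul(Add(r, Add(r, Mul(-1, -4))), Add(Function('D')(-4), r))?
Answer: Rational(15229, 648576) ≈ 0.023481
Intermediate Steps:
Function('D')(R) = -7 (Function('D')(R) = Add(-5, -2) = -7)
Function('k')(C) = Mul(Rational(-1, 3), C) (Function('k')(C) = Mul(C, Rational(-1, 3)) = Mul(Rational(-1, 3), C))
Function('J')(q, r) = Mul(Add(-7, r), Add(4, Mul(2, r))) (Function('J')(q, r) = Mul(Add(r, Add(r, Mul(-1, -4))), Add(-7, r)) = Mul(Add(r, Add(r, 4)), Add(-7, r)) = Mul(Add(r, Add(4, r)), Add(-7, r)) = Mul(Add(4, Mul(2, r)), Add(-7, r)) = Mul(Add(-7, r), Add(4, Mul(2, r))))
Mul(Mul(-157, Add(Function('J')(5, Function('k')(5)), Add(Mul(-6, 2), 7))), Pow(72064, -1)) = Mul(Mul(-157, Add(Add(-28, Mul(-10, Mul(Rational(-1, 3), 5)), Mul(2, Pow(Mul(Rational(-1, 3), 5), 2))), Add(Mul(-6, 2), 7))), Pow(72064, -1)) = Mul(Mul(-157, Add(Add(-28, Mul(-10, Rational(-5, 3)), Mul(2, Pow(Rational(-5, 3), 2))), Add(-12, 7))), Rational(1, 72064)) = Mul(Mul(-157, Add(Add(-28, Rational(50, 3), Mul(2, Rational(25, 9))), -5)), Rational(1, 72064)) = Mul(Mul(-157, Add(Add(-28, Rational(50, 3), Rational(50, 9)), -5)), Rational(1, 72064)) = Mul(Mul(-157, Add(Rational(-52, 9), -5)), Rational(1, 72064)) = Mul(Mul(-157, Rational(-97, 9)), Rational(1, 72064)) = Mul(Rational(15229, 9), Rational(1, 72064)) = Rational(15229, 648576)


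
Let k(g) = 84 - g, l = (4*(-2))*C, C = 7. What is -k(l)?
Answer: -140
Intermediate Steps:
l = -56 (l = (4*(-2))*7 = -8*7 = -56)
-k(l) = -(84 - 1*(-56)) = -(84 + 56) = -1*140 = -140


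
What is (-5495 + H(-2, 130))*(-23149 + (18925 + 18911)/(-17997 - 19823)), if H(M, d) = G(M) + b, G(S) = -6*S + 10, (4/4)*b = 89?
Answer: 1178467439536/9455 ≈ 1.2464e+8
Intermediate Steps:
b = 89
G(S) = 10 - 6*S
H(M, d) = 99 - 6*M (H(M, d) = (10 - 6*M) + 89 = 99 - 6*M)
(-5495 + H(-2, 130))*(-23149 + (18925 + 18911)/(-17997 - 19823)) = (-5495 + (99 - 6*(-2)))*(-23149 + (18925 + 18911)/(-17997 - 19823)) = (-5495 + (99 + 12))*(-23149 + 37836/(-37820)) = (-5495 + 111)*(-23149 + 37836*(-1/37820)) = -5384*(-23149 - 9459/9455) = -5384*(-218883254/9455) = 1178467439536/9455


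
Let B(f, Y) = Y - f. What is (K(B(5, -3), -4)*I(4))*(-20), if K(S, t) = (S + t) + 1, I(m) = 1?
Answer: 220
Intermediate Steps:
K(S, t) = 1 + S + t
(K(B(5, -3), -4)*I(4))*(-20) = ((1 + (-3 - 1*5) - 4)*1)*(-20) = ((1 + (-3 - 5) - 4)*1)*(-20) = ((1 - 8 - 4)*1)*(-20) = -11*1*(-20) = -11*(-20) = 220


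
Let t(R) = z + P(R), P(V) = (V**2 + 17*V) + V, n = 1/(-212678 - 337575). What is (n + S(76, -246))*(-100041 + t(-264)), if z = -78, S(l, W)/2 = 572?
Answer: -22142290735425/550253 ≈ -4.0240e+7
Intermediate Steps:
S(l, W) = 1144 (S(l, W) = 2*572 = 1144)
n = -1/550253 (n = 1/(-550253) = -1/550253 ≈ -1.8173e-6)
P(V) = V**2 + 18*V
t(R) = -78 + R*(18 + R)
(n + S(76, -246))*(-100041 + t(-264)) = (-1/550253 + 1144)*(-100041 + (-78 - 264*(18 - 264))) = 629489431*(-100041 + (-78 - 264*(-246)))/550253 = 629489431*(-100041 + (-78 + 64944))/550253 = 629489431*(-100041 + 64866)/550253 = (629489431/550253)*(-35175) = -22142290735425/550253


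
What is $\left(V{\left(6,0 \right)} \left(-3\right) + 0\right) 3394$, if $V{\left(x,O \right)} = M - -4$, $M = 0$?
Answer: $-40728$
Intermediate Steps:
$V{\left(x,O \right)} = 4$ ($V{\left(x,O \right)} = 0 - -4 = 0 + 4 = 4$)
$\left(V{\left(6,0 \right)} \left(-3\right) + 0\right) 3394 = \left(4 \left(-3\right) + 0\right) 3394 = \left(-12 + 0\right) 3394 = \left(-12\right) 3394 = -40728$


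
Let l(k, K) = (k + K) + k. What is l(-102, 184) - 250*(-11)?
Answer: 2730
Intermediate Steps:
l(k, K) = K + 2*k (l(k, K) = (K + k) + k = K + 2*k)
l(-102, 184) - 250*(-11) = (184 + 2*(-102)) - 250*(-11) = (184 - 204) - 1*(-2750) = -20 + 2750 = 2730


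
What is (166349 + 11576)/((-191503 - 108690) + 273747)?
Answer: -177925/26446 ≈ -6.7279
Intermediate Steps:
(166349 + 11576)/((-191503 - 108690) + 273747) = 177925/(-300193 + 273747) = 177925/(-26446) = 177925*(-1/26446) = -177925/26446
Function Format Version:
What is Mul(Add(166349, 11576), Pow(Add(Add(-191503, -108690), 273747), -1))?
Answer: Rational(-177925, 26446) ≈ -6.7279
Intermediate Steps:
Mul(Add(166349, 11576), Pow(Add(Add(-191503, -108690), 273747), -1)) = Mul(177925, Pow(Add(-300193, 273747), -1)) = Mul(177925, Pow(-26446, -1)) = Mul(177925, Rational(-1, 26446)) = Rational(-177925, 26446)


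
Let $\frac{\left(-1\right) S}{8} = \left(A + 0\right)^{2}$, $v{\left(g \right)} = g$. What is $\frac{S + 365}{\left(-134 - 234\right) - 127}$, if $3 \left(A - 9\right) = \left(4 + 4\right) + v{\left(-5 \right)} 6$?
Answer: $- \frac{617}{891} \approx -0.69248$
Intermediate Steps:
$A = \frac{5}{3}$ ($A = 9 + \frac{\left(4 + 4\right) - 30}{3} = 9 + \frac{8 - 30}{3} = 9 + \frac{1}{3} \left(-22\right) = 9 - \frac{22}{3} = \frac{5}{3} \approx 1.6667$)
$S = - \frac{200}{9}$ ($S = - 8 \left(\frac{5}{3} + 0\right)^{2} = - 8 \left(\frac{5}{3}\right)^{2} = \left(-8\right) \frac{25}{9} = - \frac{200}{9} \approx -22.222$)
$\frac{S + 365}{\left(-134 - 234\right) - 127} = \frac{- \frac{200}{9} + 365}{\left(-134 - 234\right) - 127} = \frac{3085}{9 \left(\left(-134 - 234\right) - 127\right)} = \frac{3085}{9 \left(-368 - 127\right)} = \frac{3085}{9 \left(-495\right)} = \frac{3085}{9} \left(- \frac{1}{495}\right) = - \frac{617}{891}$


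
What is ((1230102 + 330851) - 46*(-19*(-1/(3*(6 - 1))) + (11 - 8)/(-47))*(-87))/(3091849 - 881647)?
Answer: 122651729/173132490 ≈ 0.70843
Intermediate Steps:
((1230102 + 330851) - 46*(-19*(-1/(3*(6 - 1))) + (11 - 8)/(-47))*(-87))/(3091849 - 881647) = (1560953 - 46*(-19/((-3*5)) + 3*(-1/47))*(-87))/2210202 = (1560953 - 46*(-19/(-15) - 3/47)*(-87))*(1/2210202) = (1560953 - 46*(-19*(-1/15) - 3/47)*(-87))*(1/2210202) = (1560953 - 46*(19/15 - 3/47)*(-87))*(1/2210202) = (1560953 - 46*848/705*(-87))*(1/2210202) = (1560953 - 39008/705*(-87))*(1/2210202) = (1560953 + 1131232/235)*(1/2210202) = (367955187/235)*(1/2210202) = 122651729/173132490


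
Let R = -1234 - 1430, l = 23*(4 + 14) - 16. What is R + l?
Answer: -2266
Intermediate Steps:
l = 398 (l = 23*18 - 16 = 414 - 16 = 398)
R = -2664
R + l = -2664 + 398 = -2266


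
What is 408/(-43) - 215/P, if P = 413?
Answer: -177749/17759 ≈ -10.009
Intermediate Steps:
408/(-43) - 215/P = 408/(-43) - 215/413 = 408*(-1/43) - 215*1/413 = -408/43 - 215/413 = -177749/17759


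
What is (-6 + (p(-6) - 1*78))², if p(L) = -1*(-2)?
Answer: 6724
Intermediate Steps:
p(L) = 2
(-6 + (p(-6) - 1*78))² = (-6 + (2 - 1*78))² = (-6 + (2 - 78))² = (-6 - 76)² = (-82)² = 6724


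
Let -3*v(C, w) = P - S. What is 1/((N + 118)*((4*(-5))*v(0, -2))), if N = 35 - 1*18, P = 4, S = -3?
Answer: 1/6300 ≈ 0.00015873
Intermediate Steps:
v(C, w) = -7/3 (v(C, w) = -(4 - 1*(-3))/3 = -(4 + 3)/3 = -1/3*7 = -7/3)
N = 17 (N = 35 - 18 = 17)
1/((N + 118)*((4*(-5))*v(0, -2))) = 1/((17 + 118)*((4*(-5))*(-7/3))) = 1/(135*(-20*(-7/3))) = 1/(135*(140/3)) = 1/6300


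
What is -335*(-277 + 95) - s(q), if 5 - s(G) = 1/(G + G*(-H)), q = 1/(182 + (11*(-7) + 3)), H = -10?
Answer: 670723/11 ≈ 60975.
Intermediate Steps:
q = 1/108 (q = 1/(182 + (-77 + 3)) = 1/(182 - 74) = 1/108 ≈ 0.0092593)
s(G) = 5 - 1/(11*G) (s(G) = 5 - 1/(G + G*(-1*(-10))) = 5 - 1/(G + G*10) = 5 - 1/(G + 10*G) = 5 - 1/(11*G))
-335*(-277 + 95) - s(q) = -335*(-277 + 95) - (5 - 1/(11*1/108)) = -335*(-182) - (5 - 1/11*108) = 60970 - (5 - 108/11) = 60970 - 1*(-53/11) = 60970 + 53/11 = 670723/11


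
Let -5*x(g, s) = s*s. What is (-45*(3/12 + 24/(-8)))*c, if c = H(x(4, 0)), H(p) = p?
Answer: 0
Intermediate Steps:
x(g, s) = -s**2/5 (x(g, s) = -s*s/5 = -s**2/5)
c = 0 (c = -1/5*0**2 = -1/5*0 = 0)
(-45*(3/12 + 24/(-8)))*c = -45*(3/12 + 24/(-8))*0 = -45*(3*(1/12) + 24*(-1/8))*0 = -45*(1/4 - 3)*0 = -45*(-11/4)*0 = (495/4)*0 = 0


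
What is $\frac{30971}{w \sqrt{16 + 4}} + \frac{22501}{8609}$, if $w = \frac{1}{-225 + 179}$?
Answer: $\frac{22501}{8609} - \frac{712333 \sqrt{5}}{5} \approx -3.1856 \cdot 10^{5}$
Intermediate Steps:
$w = - \frac{1}{46}$ ($w = \frac{1}{-46} = - \frac{1}{46} \approx -0.021739$)
$\frac{30971}{w \sqrt{16 + 4}} + \frac{22501}{8609} = \frac{30971}{\left(- \frac{1}{46}\right) \sqrt{16 + 4}} + \frac{22501}{8609} = \frac{30971}{\left(- \frac{1}{46}\right) \sqrt{20}} + 22501 \cdot \frac{1}{8609} = \frac{30971}{\left(- \frac{1}{46}\right) 2 \sqrt{5}} + \frac{22501}{8609} = \frac{30971}{\left(- \frac{1}{23}\right) \sqrt{5}} + \frac{22501}{8609} = 30971 \left(- \frac{23 \sqrt{5}}{5}\right) + \frac{22501}{8609} = - \frac{712333 \sqrt{5}}{5} + \frac{22501}{8609} = \frac{22501}{8609} - \frac{712333 \sqrt{5}}{5}$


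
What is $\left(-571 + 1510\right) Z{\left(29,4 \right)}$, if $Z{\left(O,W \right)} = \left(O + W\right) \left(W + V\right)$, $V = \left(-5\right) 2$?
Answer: $-185922$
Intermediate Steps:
$V = -10$
$Z{\left(O,W \right)} = \left(-10 + W\right) \left(O + W\right)$ ($Z{\left(O,W \right)} = \left(O + W\right) \left(W - 10\right) = \left(O + W\right) \left(-10 + W\right) = \left(-10 + W\right) \left(O + W\right)$)
$\left(-571 + 1510\right) Z{\left(29,4 \right)} = \left(-571 + 1510\right) \left(4^{2} - 290 - 40 + 29 \cdot 4\right) = 939 \left(16 - 290 - 40 + 116\right) = 939 \left(-198\right) = -185922$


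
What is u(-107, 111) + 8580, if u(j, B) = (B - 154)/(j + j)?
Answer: 1836163/214 ≈ 8580.2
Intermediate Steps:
u(j, B) = (-154 + B)/(2*j) (u(j, B) = (-154 + B)/((2*j)) = (-154 + B)*(1/(2*j)) = (-154 + B)/(2*j))
u(-107, 111) + 8580 = (½)*(-154 + 111)/(-107) + 8580 = (½)*(-1/107)*(-43) + 8580 = 43/214 + 8580 = 1836163/214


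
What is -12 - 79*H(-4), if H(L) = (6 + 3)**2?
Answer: -6411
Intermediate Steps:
H(L) = 81 (H(L) = 9**2 = 81)
-12 - 79*H(-4) = -12 - 79*81 = -12 - 6399 = -6411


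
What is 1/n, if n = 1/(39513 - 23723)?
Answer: 15790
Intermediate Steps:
n = 1/15790 ≈ 6.3331e-5
1/n = 1/(1/15790) = 15790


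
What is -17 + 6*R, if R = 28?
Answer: 151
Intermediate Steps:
-17 + 6*R = -17 + 6*28 = -17 + 168 = 151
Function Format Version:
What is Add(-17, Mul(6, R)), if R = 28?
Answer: 151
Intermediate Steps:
Add(-17, Mul(6, R)) = Add(-17, Mul(6, 28)) = Add(-17, 168) = 151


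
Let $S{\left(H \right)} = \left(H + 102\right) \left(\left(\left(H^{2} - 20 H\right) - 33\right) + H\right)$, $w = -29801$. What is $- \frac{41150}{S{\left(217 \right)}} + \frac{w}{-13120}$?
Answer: $\frac{407603492227}{179686626240} \approx 2.2684$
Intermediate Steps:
$S{\left(H \right)} = \left(102 + H\right) \left(-33 + H^{2} - 19 H\right)$ ($S{\left(H \right)} = \left(102 + H\right) \left(\left(-33 + H^{2} - 20 H\right) + H\right) = \left(102 + H\right) \left(-33 + H^{2} - 19 H\right)$)
$- \frac{41150}{S{\left(217 \right)}} + \frac{w}{-13120} = - \frac{41150}{-3366 + 217^{3} - 427707 + 83 \cdot 217^{2}} - \frac{29801}{-13120} = - \frac{41150}{-3366 + 10218313 - 427707 + 83 \cdot 47089} - - \frac{29801}{13120} = - \frac{41150}{-3366 + 10218313 - 427707 + 3908387} + \frac{29801}{13120} = - \frac{41150}{13695627} + \frac{29801}{13120} = \frac{407603492227}{179686626240}$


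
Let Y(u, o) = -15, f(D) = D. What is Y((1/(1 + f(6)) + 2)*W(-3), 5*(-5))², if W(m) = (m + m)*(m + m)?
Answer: 225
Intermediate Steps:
W(m) = 4*m² (W(m) = (2*m)*(2*m) = 4*m²)
Y((1/(1 + f(6)) + 2)*W(-3), 5*(-5))² = (-15)² = 225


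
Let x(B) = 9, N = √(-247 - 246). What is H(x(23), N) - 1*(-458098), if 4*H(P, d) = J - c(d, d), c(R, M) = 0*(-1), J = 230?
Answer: 916311/2 ≈ 4.5816e+5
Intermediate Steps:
c(R, M) = 0
N = I*√493 (N = √(-493) = I*√493 ≈ 22.204*I)
H(P, d) = 115/2 (H(P, d) = (230 - 1*0)/4 = (230 + 0)/4 = (¼)*230 = 115/2)
H(x(23), N) - 1*(-458098) = 115/2 - 1*(-458098) = 115/2 + 458098 = 916311/2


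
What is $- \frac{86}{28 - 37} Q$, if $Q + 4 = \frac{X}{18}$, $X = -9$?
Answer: $-43$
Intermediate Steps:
$Q = - \frac{9}{2}$ ($Q = -4 - \frac{9}{18} = -4 - \frac{1}{2} = - \frac{9}{2} \approx -4.5$)
$- \frac{86}{28 - 37} Q = - \frac{86}{28 - 37} \left(- \frac{9}{2}\right) = - \frac{86}{-9} \left(- \frac{9}{2}\right) = \left(-86\right) \left(- \frac{1}{9}\right) \left(- \frac{9}{2}\right) = \frac{86}{9} \left(- \frac{9}{2}\right) = -43$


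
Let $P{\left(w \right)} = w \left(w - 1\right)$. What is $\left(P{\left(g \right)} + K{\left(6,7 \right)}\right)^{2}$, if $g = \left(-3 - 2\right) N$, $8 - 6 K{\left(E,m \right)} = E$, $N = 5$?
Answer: $\frac{3806401}{9} \approx 4.2293 \cdot 10^{5}$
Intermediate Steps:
$K{\left(E,m \right)} = \frac{4}{3} - \frac{E}{6}$
$g = -25$ ($g = \left(-3 - 2\right) 5 = \left(-5\right) 5 = -25$)
$P{\left(w \right)} = w \left(-1 + w\right)$
$\left(P{\left(g \right)} + K{\left(6,7 \right)}\right)^{2} = \left(- 25 \left(-1 - 25\right) + \left(\frac{4}{3} - 1\right)\right)^{2} = \left(\left(-25\right) \left(-26\right) + \left(\frac{4}{3} - 1\right)\right)^{2} = \left(650 + \frac{1}{3}\right)^{2} = \left(\frac{1951}{3}\right)^{2} = \frac{3806401}{9}$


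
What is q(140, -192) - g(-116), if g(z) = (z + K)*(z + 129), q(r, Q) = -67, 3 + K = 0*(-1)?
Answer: 1480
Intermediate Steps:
K = -3 (K = -3 + 0*(-1) = -3 + 0 = -3)
g(z) = (-3 + z)*(129 + z) (g(z) = (z - 3)*(z + 129) = (-3 + z)*(129 + z))
q(140, -192) - g(-116) = -67 - (-387 + (-116)**2 + 126*(-116)) = -67 - (-387 + 13456 - 14616) = -67 - 1*(-1547) = -67 + 1547 = 1480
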